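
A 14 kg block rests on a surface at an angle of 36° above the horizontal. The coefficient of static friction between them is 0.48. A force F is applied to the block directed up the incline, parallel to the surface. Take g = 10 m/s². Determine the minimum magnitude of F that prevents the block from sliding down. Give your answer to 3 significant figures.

27.9 N

The normal force is N = mg cos 36° = 113.262 N. With F at its minimum the block is on the verge of sliding down, so static friction is at its maximum μ_s N = 0.48 × 113.262 = 54.366 N and acts up the slope.
Equilibrium along the incline: F + μ_s N = mg sin 36°, so F = 82.290 − 54.366 = 27.924 N.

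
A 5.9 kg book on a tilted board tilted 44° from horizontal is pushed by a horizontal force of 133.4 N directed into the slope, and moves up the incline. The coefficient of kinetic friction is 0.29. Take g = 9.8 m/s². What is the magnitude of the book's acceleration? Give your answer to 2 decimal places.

The horizontal push has components F cos 44° = 133.4 × 0.7193 = 95.955 N up the incline and F sin 44° = 133.4 × 0.6947 = 92.673 N pressing into the surface.
The normal force is therefore N = mg cos 44° + F sin 44° = 41.590 + 92.673 = 134.263 N, and kinetic friction down the slope is μN = 0.29 × 134.263 = 38.936 N.
Along the incline: F cos 44° − mg sin 44° − μN = ma, so 95.955 − 40.168 − 38.936 = 5.9 a, giving a = 2.8561 m/s².

2.86 m/s²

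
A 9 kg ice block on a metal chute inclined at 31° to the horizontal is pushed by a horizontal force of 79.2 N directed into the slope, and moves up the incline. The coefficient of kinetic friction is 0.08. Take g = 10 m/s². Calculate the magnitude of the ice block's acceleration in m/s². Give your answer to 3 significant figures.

1.34 m/s²

The horizontal push has components F cos 31° = 79.2 × 0.8572 = 67.890 N up the incline and F sin 31° = 79.2 × 0.5150 = 40.788 N pressing into the surface.
The normal force is therefore N = mg cos 31° + F sin 31° = 77.148 + 40.788 = 117.936 N, and kinetic friction down the slope is μN = 0.08 × 117.936 = 9.435 N.
Along the incline: F cos 31° − mg sin 31° − μN = ma, so 67.890 − 46.350 − 9.435 = 9 a, giving a = 1.3450 m/s².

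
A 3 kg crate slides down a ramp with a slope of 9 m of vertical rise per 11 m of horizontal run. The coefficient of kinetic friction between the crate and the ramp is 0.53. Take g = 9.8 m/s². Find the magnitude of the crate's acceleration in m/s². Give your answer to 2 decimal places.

Resolving the weight along the incline: the component pulling the crate down the slope is mg sin 39.29° = 3 × 9.8 × 0.6332 = 18.616 N, and the normal force is N = mg cos 39.29° = 3 × 9.8 × 0.7740 = 22.756 N.
Kinetic friction acts up the slope with magnitude f = μN = 0.53 × 22.756 = 12.061 N.
Net force along the incline is 18.616 − 12.061 = 6.555 N, so a = 6.555 / 3 = 2.1850 m/s².

2.19 m/s²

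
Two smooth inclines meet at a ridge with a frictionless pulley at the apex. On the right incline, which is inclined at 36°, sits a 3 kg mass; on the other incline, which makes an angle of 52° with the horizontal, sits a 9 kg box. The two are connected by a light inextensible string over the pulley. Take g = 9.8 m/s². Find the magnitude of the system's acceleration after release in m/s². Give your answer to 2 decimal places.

4.35 m/s²

Resolve each weight along its own incline: the 3 kg mass has component 3 × 9.8 × sin 36° = 17.281 N down its slope, and the 9 kg mass has 9 × 9.8 × sin 52° = 69.503 N down its slope.
The 9 kg side's 69.503 N exceeds the other side's 17.281 N, so that mass slides down and the 3 kg mass slides up. Taking that direction as positive, Newton's second law for the whole system gives 69.503 − 17.281 = (3 + 9) a, so a = 52.222 / 12 = 4.3518 m/s².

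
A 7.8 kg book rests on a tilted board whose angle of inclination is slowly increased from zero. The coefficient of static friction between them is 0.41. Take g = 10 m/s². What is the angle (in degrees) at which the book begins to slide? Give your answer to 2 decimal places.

At the threshold of sliding, static friction is at its maximum μ_s N and exactly balances the weight component along the incline: mg sin θ = μ_s mg cos θ.
Hence tan θ = μ_s = 0.41, so θ = arctan(0.41) = 22.2936°.

22.29°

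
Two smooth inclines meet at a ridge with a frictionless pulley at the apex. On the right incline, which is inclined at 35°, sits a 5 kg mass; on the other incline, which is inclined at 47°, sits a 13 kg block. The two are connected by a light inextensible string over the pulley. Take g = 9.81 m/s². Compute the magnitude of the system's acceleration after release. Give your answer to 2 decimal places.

3.62 m/s²

Resolve each weight along its own incline: the 5 kg mass has component 5 × 9.81 × sin 35° = 28.134 N down its slope, and the 13 kg mass has 13 × 9.81 × sin 47° = 93.270 N down its slope.
The 13 kg side's 93.270 N exceeds the other side's 28.134 N, so that mass slides down and the 5 kg mass slides up. Taking that direction as positive, Newton's second law for the whole system gives 93.270 − 28.134 = (5 + 13) a, so a = 65.136 / 18 = 3.6187 m/s².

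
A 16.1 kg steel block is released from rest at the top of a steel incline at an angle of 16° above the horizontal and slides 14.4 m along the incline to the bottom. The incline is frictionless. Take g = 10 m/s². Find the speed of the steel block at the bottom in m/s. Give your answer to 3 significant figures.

The weight component along the incline is mg sin 16° = 44.378 N and the normal force is N = mg cos 16° = 154.763 N.
With no friction, a = g sin 16° = 2.7564 m/s².
Starting from rest over a distance of 14.4 m, v² = 2aL = 2 × 2.7564 × 14.4 = 79.3843, so v = 8.9098 m/s.

8.91 m/s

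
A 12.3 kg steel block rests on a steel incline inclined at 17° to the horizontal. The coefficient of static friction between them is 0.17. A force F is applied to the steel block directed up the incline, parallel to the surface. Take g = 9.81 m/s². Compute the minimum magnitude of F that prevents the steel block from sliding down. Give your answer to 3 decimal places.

15.662 N

The normal force is N = mg cos 17° = 115.391 N. With F at its minimum the steel block is on the verge of sliding down, so static friction is at its maximum μ_s N = 0.17 × 115.391 = 19.616 N and acts up the slope.
Equilibrium along the incline: F + μ_s N = mg sin 17°, so F = 35.278 − 19.616 = 15.662 N.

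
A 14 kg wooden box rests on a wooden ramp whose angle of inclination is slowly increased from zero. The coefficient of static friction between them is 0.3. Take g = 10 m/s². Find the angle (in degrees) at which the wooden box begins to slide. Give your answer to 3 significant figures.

At the threshold of sliding, static friction is at its maximum μ_s N and exactly balances the weight component along the incline: mg sin θ = μ_s mg cos θ.
Hence tan θ = μ_s = 0.3, so θ = arctan(0.3) = 16.6992°.

16.7°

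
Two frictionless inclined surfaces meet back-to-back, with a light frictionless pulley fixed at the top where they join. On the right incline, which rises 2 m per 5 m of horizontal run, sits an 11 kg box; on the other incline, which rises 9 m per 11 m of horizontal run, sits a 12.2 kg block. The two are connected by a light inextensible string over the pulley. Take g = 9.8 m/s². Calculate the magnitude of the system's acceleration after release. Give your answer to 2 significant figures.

Resolve each weight along its own incline: the 11 kg mass has component 11 × 9.8 × sin 21.80° = 40.036 N down its slope, and the 12.2 kg mass has 12.2 × 9.8 × sin 39.29° = 75.710 N down its slope.
The 12.2 kg side's 75.710 N exceeds the other side's 40.036 N, so that mass slides down and the 11 kg mass slides up. Taking that direction as positive, Newton's second law for the whole system gives 75.710 − 40.036 = (11 + 12.2) a, so a = 35.674 / 23.2 = 1.5377 m/s².

1.5 m/s²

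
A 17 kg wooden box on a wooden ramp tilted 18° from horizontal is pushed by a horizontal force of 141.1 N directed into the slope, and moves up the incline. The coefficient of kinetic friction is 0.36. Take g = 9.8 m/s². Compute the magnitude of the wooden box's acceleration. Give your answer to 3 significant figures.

The horizontal push has components F cos 18° = 141.1 × 0.9511 = 134.200 N up the incline and F sin 18° = 141.1 × 0.3090 = 43.600 N pressing into the surface.
The normal force is therefore N = mg cos 18° + F sin 18° = 158.453 + 43.600 = 202.053 N, and kinetic friction down the slope is μN = 0.36 × 202.053 = 72.739 N.
Along the incline: F cos 18° − mg sin 18° − μN = ma, so 134.200 − 51.479 − 72.739 = 17 a, giving a = 0.5872 m/s².

0.587 m/s²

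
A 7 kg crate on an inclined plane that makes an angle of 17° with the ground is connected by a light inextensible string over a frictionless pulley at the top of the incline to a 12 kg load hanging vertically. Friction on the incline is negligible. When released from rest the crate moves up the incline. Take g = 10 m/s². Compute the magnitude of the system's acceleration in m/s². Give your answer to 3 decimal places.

For the crate on the incline: the weight component along the slope is m₁g sin 17° = 7 × 10 × 0.2924 = 20.468 N and the normal force is N = m₁g cos 17° = 66.941 N.
Newton's second law for the crate (up-slope positive): T − 20.468 = 7 a. For the hanging load (downward positive): 12 × 10 − T = 12 a.
Adding the two equations eliminates T: 99.532 = 19 a, so a = 5.2385 m/s².

5.239 m/s²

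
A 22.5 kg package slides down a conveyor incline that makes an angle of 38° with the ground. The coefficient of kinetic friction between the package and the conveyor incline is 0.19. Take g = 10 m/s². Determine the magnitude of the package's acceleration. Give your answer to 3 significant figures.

Resolving the weight along the incline: the component pulling the package down the slope is mg sin 38° = 22.5 × 10 × 0.6157 = 138.532 N, and the normal force is N = mg cos 38° = 22.5 × 10 × 0.7880 = 177.300 N.
Kinetic friction acts up the slope with magnitude f = μN = 0.19 × 177.300 = 33.687 N.
Net force along the incline is 138.532 − 33.687 = 104.845 N, so a = 104.845 / 22.5 = 4.6598 m/s².

4.66 m/s²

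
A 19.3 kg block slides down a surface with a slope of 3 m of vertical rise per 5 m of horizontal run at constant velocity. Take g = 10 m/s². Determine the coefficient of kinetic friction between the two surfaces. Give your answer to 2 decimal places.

At constant velocity the net force along the incline is zero: mg sin 30.96° = μ mg cos 30.96°.
So μ = tan 30.96° = 0.5145 / 0.8575 = 0.6000.

0.60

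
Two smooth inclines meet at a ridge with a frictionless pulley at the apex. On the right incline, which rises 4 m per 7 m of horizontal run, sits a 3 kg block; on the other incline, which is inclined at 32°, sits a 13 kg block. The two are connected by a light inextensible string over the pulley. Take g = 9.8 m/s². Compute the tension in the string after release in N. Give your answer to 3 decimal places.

Resolve each weight along its own incline: the 3 kg mass has component 3 × 9.8 × sin 29.74° = 14.586 N down its slope, and the 13 kg mass has 13 × 9.8 × sin 32° = 67.512 N down its slope.
The 13 kg side's 67.512 N exceeds the other side's 14.586 N, so that mass slides down and the 3 kg mass slides up. Taking that direction as positive, Newton's second law for the whole system gives 67.512 − 14.586 = (3 + 13) a, so a = 52.926 / 16 = 3.3079 m/s².
For the 3 kg mass (up-slope positive): T − 14.586 = 3 × 3.3079, so T = 24.510 N.

24.510 N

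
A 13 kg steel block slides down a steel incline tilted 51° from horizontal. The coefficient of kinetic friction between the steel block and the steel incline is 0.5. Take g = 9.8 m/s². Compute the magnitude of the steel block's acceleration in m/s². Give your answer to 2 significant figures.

Resolving the weight along the incline: the component pulling the steel block down the slope is mg sin 51° = 13 × 9.8 × 0.7771 = 99.003 N, and the normal force is N = mg cos 51° = 13 × 9.8 × 0.6293 = 80.173 N.
Kinetic friction acts up the slope with magnitude f = μN = 0.5 × 80.173 = 40.087 N.
Net force along the incline is 99.003 − 40.087 = 58.916 N, so a = 58.916 / 13 = 4.5320 m/s².

4.5 m/s²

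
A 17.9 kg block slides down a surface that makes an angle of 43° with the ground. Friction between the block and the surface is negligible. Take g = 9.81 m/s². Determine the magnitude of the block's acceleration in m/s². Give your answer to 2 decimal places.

Resolving the weight along the incline: the component pulling the block down the slope is mg sin 43° = 17.9 × 9.81 × 0.6820 = 119.759 N, and the normal force is N = mg cos 43° = 17.9 × 9.81 × 0.7314 = 128.433 N.
With no friction the net force along the incline is 119.759 N, so a = g sin 43° = 119.759 / 17.9 = 6.6904 m/s².

6.69 m/s²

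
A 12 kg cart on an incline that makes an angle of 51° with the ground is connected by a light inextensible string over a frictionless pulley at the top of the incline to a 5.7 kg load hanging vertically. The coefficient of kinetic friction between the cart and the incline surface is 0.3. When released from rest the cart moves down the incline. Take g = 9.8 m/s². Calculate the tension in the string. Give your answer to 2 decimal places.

For the cart on the incline: the weight component along the slope is m₁g sin 51° = 12 × 9.8 × 0.7771 = 91.387 N and the normal force is N = m₁g cos 51° = 74.008 N.
Kinetic friction opposes the cart's motion down the incline: f = μN = 0.3 × 74.008 = 22.202 N acting up the slope.
Newton's second law for the cart (down-slope positive): 91.387 − 22.202 − T = 12 a. For the hanging load (upward positive): T − 5.7 × 9.8 = 5.7 a.
Adding the two equations eliminates T: 13.325 = 17.7 a, so a = 0.7528 m/s².
Then from the hanging load's equation, T = 5.7 × (9.8 + 0.7528) = 60.151 N.

60.15 N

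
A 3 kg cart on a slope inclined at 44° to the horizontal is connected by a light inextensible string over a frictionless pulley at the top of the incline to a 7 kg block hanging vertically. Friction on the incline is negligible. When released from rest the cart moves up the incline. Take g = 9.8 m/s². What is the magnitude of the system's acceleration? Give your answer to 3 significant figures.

For the cart on the incline: the weight component along the slope is m₁g sin 44° = 3 × 9.8 × 0.6947 = 20.424 N and the normal force is N = m₁g cos 44° = 21.149 N.
Newton's second law for the cart (up-slope positive): T − 20.424 = 3 a. For the hanging block (downward positive): 7 × 9.8 − T = 7 a.
Adding the two equations eliminates T: 48.176 = 10 a, so a = 4.8176 m/s².

4.82 m/s²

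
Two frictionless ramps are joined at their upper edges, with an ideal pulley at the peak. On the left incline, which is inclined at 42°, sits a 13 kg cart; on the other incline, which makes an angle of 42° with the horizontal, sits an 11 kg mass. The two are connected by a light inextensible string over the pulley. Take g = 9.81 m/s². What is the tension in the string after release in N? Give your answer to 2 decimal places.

78.22 N

Resolve each weight along its own incline: the 13 kg mass has component 13 × 9.81 × sin 42° = 85.334 N down its slope, and the 11 kg mass has 11 × 9.81 × sin 42° = 72.206 N down its slope.
The 13 kg side's 85.334 N exceeds the other side's 72.206 N, so that mass slides down and the 11 kg mass slides up. Taking that direction as positive, Newton's second law for the whole system gives 85.334 − 72.206 = (13 + 11) a, so a = 13.128 / 24 = 0.5470 m/s².
For the 11 kg mass (up-slope positive): T − 72.206 = 11 × 0.5470, so T = 78.223 N.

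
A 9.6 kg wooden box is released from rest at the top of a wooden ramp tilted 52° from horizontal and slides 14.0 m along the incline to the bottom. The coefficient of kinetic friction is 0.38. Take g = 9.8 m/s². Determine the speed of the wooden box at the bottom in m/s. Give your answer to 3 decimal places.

The weight component along the incline is mg sin 52° = 74.136 N and the normal force is N = mg cos 52° = 57.921 N.
Friction up the slope is f = μN = 0.38 × 57.921 = 22.010 N, so the net downslope force is 74.136 − 22.010 = 52.126 N and a = 52.126 / 9.6 = 5.4298 m/s².
Starting from rest over a distance of 14.0 m, v² = 2aL = 2 × 5.4298 × 14.0 = 152.0344, so v = 12.3302 m/s.

12.330 m/s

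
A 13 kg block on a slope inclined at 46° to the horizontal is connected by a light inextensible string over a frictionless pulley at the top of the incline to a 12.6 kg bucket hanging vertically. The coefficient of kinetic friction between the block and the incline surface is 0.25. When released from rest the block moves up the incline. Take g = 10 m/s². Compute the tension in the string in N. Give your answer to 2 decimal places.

For the block on the incline: the weight component along the slope is m₁g sin 46° = 13 × 10 × 0.7193 = 93.509 N and the normal force is N = m₁g cos 46° = 90.306 N.
Kinetic friction opposes the block's motion up the incline: f = μN = 0.25 × 90.306 = 22.576 N acting down the slope.
Newton's second law for the block (up-slope positive): T − 93.509 − 22.576 = 13 a. For the hanging bucket (downward positive): 12.6 × 10 − T = 12.6 a.
Adding the two equations eliminates T: 9.915 = 25.6 a, so a = 0.3873 m/s².
Then from the hanging bucket's equation, T = 12.6 × (10 − 0.3873) = 121.120 N.

121.12 N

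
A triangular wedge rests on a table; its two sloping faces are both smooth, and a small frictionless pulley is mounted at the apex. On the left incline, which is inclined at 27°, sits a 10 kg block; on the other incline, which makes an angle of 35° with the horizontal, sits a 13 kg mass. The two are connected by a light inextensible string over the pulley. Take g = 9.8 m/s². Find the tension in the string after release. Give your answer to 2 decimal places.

56.92 N

Resolve each weight along its own incline: the 10 kg mass has component 10 × 9.8 × sin 27° = 44.491 N down its slope, and the 13 kg mass has 13 × 9.8 × sin 35° = 73.074 N down its slope.
The 13 kg side's 73.074 N exceeds the other side's 44.491 N, so that mass slides down and the 10 kg mass slides up. Taking that direction as positive, Newton's second law for the whole system gives 73.074 − 44.491 = (10 + 13) a, so a = 28.583 / 23 = 1.2427 m/s².
For the 10 kg mass (up-slope positive): T − 44.491 = 10 × 1.2427, so T = 56.918 N.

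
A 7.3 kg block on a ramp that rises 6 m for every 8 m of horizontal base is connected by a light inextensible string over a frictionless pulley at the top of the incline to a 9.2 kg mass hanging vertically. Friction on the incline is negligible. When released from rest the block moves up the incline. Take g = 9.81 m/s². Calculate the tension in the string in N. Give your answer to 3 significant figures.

For the block on the incline: the weight component along the slope is m₁g sin 36.87° = 7.3 × 9.81 × 0.6000 = 42.968 N and the normal force is N = m₁g cos 36.87° = 57.290 N.
Newton's second law for the block (up-slope positive): T − 42.968 = 7.3 a. For the hanging mass (downward positive): 9.2 × 9.81 − T = 9.2 a.
Adding the two equations eliminates T: 47.284 = 16.5 a, so a = 2.8657 m/s².
Then from the hanging mass's equation, T = 9.2 × (9.81 − 2.8657) = 63.888 N.

63.9 N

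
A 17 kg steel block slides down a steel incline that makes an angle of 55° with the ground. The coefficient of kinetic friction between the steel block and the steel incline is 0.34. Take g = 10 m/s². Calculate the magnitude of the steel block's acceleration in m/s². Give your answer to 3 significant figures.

6.24 m/s²

Resolving the weight along the incline: the component pulling the steel block down the slope is mg sin 55° = 17 × 10 × 0.8192 = 139.264 N, and the normal force is N = mg cos 55° = 17 × 10 × 0.5736 = 97.512 N.
Kinetic friction acts up the slope with magnitude f = μN = 0.34 × 97.512 = 33.154 N.
Net force along the incline is 139.264 − 33.154 = 106.110 N, so a = 106.110 / 17 = 6.2418 m/s².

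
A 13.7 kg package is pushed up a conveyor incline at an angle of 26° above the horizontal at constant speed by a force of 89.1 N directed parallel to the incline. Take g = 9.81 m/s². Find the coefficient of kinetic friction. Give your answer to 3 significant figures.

0.250

At constant speed ΣF = 0 along the incline. The applied 89.1 N acts up the slope; the weight component mg sin 26° = 58.916 N and kinetic friction μN both act down the slope.
So 89.1 = 58.916 + μ × 120.795, giving μ = (89.1 − 58.916) / 120.795 = 0.2499.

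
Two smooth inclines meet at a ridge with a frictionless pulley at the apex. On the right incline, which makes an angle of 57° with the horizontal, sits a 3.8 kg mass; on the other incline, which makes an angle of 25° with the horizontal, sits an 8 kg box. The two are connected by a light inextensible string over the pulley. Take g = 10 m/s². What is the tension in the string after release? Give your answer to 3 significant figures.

32.5 N

Resolve each weight along its own incline: the 3.8 kg mass has component 3.8 × 10 × sin 57° = 31.869 N down its slope, and the 8 kg mass has 8 × 10 × sin 25° = 33.809 N down its slope.
The 8 kg side's 33.809 N exceeds the other side's 31.869 N, so that mass slides down and the 3.8 kg mass slides up. Taking that direction as positive, Newton's second law for the whole system gives 33.809 − 31.869 = (3.8 + 8) a, so a = 1.940 / 11.8 = 0.1644 m/s².
For the 3.8 kg mass (up-slope positive): T − 31.869 = 3.8 × 0.1644, so T = 32.494 N.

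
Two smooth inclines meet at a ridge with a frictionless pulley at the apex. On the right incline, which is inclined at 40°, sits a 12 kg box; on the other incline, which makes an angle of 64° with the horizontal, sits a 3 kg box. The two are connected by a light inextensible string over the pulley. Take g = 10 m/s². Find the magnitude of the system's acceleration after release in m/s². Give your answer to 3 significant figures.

3.34 m/s²

Resolve each weight along its own incline: the 12 kg mass has component 12 × 10 × sin 40° = 77.135 N down its slope, and the 3 kg mass has 3 × 10 × sin 64° = 26.964 N down its slope.
The 12 kg side's 77.135 N exceeds the other side's 26.964 N, so that mass slides down and the 3 kg mass slides up. Taking that direction as positive, Newton's second law for the whole system gives 77.135 − 26.964 = (12 + 3) a, so a = 50.171 / 15 = 3.3447 m/s².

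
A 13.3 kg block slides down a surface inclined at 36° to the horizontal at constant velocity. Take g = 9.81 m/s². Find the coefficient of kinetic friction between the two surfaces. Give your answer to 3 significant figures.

At constant velocity the net force along the incline is zero: mg sin 36° = μ mg cos 36°.
So μ = tan 36° = 0.5878 / 0.8090 = 0.7266.

0.727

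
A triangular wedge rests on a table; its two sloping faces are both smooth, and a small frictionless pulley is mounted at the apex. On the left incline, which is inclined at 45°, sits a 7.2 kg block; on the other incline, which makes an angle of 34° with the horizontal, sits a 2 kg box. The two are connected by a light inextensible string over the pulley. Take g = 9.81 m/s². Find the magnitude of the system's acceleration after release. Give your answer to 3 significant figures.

4.24 m/s²

Resolve each weight along its own incline: the 7.2 kg mass has component 7.2 × 9.81 × sin 45° = 49.944 N down its slope, and the 2 kg mass has 2 × 9.81 × sin 34° = 10.971 N down its slope.
The 7.2 kg side's 49.944 N exceeds the other side's 10.971 N, so that mass slides down and the 2 kg mass slides up. Taking that direction as positive, Newton's second law for the whole system gives 49.944 − 10.971 = (7.2 + 2) a, so a = 38.973 / 9.2 = 4.2362 m/s².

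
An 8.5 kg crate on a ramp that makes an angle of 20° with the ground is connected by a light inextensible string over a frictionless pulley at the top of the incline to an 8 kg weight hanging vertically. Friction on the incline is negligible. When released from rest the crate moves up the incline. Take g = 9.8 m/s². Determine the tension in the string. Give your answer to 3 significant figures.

For the crate on the incline: the weight component along the slope is m₁g sin 20° = 8.5 × 9.8 × 0.3420 = 28.489 N and the normal force is N = m₁g cos 20° = 78.276 N.
Newton's second law for the crate (up-slope positive): T − 28.489 = 8.5 a. For the hanging weight (downward positive): 8 × 9.8 − T = 8 a.
Adding the two equations eliminates T: 49.911 = 16.5 a, so a = 3.0249 m/s².
Then from the hanging weight's equation, T = 8 × (9.8 − 3.0249) = 54.201 N.

54.2 N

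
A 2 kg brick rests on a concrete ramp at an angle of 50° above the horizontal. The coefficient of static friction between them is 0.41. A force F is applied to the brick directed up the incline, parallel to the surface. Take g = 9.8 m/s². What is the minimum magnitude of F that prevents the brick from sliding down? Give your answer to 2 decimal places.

The normal force is N = mg cos 50° = 12.599 N. With F at its minimum the brick is on the verge of sliding down, so static friction is at its maximum μ_s N = 0.41 × 12.599 = 5.166 N and acts up the slope.
Equilibrium along the incline: F + μ_s N = mg sin 50°, so F = 15.014 − 5.166 = 9.848 N.

9.85 N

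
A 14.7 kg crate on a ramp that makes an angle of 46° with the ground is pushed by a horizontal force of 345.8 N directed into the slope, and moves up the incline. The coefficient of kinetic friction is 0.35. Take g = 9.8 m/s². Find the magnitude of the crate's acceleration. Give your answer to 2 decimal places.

The horizontal push has components F cos 46° = 345.8 × 0.6947 = 240.227 N up the incline and F sin 46° = 345.8 × 0.7193 = 248.734 N pressing into the surface.
The normal force is therefore N = mg cos 46° + F sin 46° = 100.078 + 248.734 = 348.812 N, and kinetic friction down the slope is μN = 0.35 × 348.812 = 122.084 N.
Along the incline: F cos 46° − mg sin 46° − μN = ma, so 240.227 − 103.622 − 122.084 = 14.7 a, giving a = 0.9878 m/s².

0.99 m/s²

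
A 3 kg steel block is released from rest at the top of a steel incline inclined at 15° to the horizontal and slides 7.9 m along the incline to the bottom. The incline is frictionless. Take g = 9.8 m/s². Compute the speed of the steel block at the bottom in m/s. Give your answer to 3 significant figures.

The weight component along the incline is mg sin 15° = 7.609 N and the normal force is N = mg cos 15° = 28.398 N.
With no friction, a = g sin 15° = 2.5364 m/s².
Starting from rest over a distance of 7.9 m, v² = 2aL = 2 × 2.5364 × 7.9 = 40.0751, so v = 6.3305 m/s.

6.33 m/s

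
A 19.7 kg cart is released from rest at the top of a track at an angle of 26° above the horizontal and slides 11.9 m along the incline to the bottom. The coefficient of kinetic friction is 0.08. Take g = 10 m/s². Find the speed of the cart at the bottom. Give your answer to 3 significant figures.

The weight component along the incline is mg sin 26° = 86.359 N and the normal force is N = mg cos 26° = 177.062 N.
Friction up the slope is f = μN = 0.08 × 177.062 = 14.165 N, so the net downslope force is 86.359 − 14.165 = 72.194 N and a = 72.194 / 19.7 = 3.6647 m/s².
Starting from rest over a distance of 11.9 m, v² = 2aL = 2 × 3.6647 × 11.9 = 87.2199, so v = 9.3392 m/s.

9.34 m/s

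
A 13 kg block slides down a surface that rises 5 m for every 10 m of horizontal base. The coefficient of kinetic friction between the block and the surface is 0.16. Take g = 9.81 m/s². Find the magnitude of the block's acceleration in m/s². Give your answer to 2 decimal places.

2.98 m/s²

Resolving the weight along the incline: the component pulling the block down the slope is mg sin 26.57° = 13 × 9.81 × 0.4472 = 57.031 N, and the normal force is N = mg cos 26.57° = 13 × 9.81 × 0.8944 = 114.063 N.
Kinetic friction acts up the slope with magnitude f = μN = 0.16 × 114.063 = 18.250 N.
Net force along the incline is 57.031 − 18.250 = 38.781 N, so a = 38.781 / 13 = 2.9832 m/s².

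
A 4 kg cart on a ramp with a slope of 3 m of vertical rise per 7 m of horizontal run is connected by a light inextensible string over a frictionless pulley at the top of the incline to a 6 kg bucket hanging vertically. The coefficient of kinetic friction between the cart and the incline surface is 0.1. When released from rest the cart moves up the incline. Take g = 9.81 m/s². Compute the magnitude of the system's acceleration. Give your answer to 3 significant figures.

3.98 m/s²

For the cart on the incline: the weight component along the slope is m₁g sin 23.20° = 4 × 9.81 × 0.3939 = 15.457 N and the normal force is N = m₁g cos 23.20° = 36.067 N.
Kinetic friction opposes the cart's motion up the incline: f = μN = 0.1 × 36.067 = 3.607 N acting down the slope.
Newton's second law for the cart (up-slope positive): T − 15.457 − 3.607 = 4 a. For the hanging bucket (downward positive): 6 × 9.81 − T = 6 a.
Adding the two equations eliminates T: 39.796 = 10 a, so a = 3.9796 m/s².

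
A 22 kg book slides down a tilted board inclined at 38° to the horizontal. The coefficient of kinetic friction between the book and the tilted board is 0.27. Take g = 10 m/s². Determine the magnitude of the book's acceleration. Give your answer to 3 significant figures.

4.03 m/s²

Resolving the weight along the incline: the component pulling the book down the slope is mg sin 38° = 22 × 10 × 0.6157 = 135.454 N, and the normal force is N = mg cos 38° = 22 × 10 × 0.7880 = 173.360 N.
Kinetic friction acts up the slope with magnitude f = μN = 0.27 × 173.360 = 46.807 N.
Net force along the incline is 135.454 − 46.807 = 88.647 N, so a = 88.647 / 22 = 4.0294 m/s².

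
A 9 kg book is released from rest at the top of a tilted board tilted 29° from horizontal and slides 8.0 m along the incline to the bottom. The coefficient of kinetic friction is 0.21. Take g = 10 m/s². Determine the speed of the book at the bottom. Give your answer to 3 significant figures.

6.94 m/s

The weight component along the incline is mg sin 29° = 43.633 N and the normal force is N = mg cos 29° = 78.716 N.
Friction up the slope is f = μN = 0.21 × 78.716 = 16.530 N, so the net downslope force is 43.633 − 16.530 = 27.103 N and a = 27.103 / 9 = 3.0114 m/s².
Starting from rest over a distance of 8.0 m, v² = 2aL = 2 × 3.0114 × 8.0 = 48.1824, so v = 6.9414 m/s.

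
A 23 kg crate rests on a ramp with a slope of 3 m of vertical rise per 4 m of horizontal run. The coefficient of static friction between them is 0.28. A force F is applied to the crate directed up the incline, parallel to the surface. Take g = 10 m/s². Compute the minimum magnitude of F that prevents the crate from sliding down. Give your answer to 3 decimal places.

The normal force is N = mg cos 36.87° = 184.000 N. With F at its minimum the crate is on the verge of sliding down, so static friction is at its maximum μ_s N = 0.28 × 184.000 = 51.520 N and acts up the slope.
Equilibrium along the incline: F + μ_s N = mg sin 36.87°, so F = 138.000 − 51.520 = 86.480 N.

86.480 N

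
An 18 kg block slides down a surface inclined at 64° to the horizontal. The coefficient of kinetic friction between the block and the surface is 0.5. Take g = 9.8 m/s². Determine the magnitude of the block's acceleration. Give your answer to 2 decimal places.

Resolving the weight along the incline: the component pulling the block down the slope is mg sin 64° = 18 × 9.8 × 0.8988 = 158.548 N, and the normal force is N = mg cos 64° = 18 × 9.8 × 0.4384 = 77.334 N.
Kinetic friction acts up the slope with magnitude f = μN = 0.5 × 77.334 = 38.667 N.
Net force along the incline is 158.548 − 38.667 = 119.881 N, so a = 119.881 / 18 = 6.6601 m/s².

6.66 m/s²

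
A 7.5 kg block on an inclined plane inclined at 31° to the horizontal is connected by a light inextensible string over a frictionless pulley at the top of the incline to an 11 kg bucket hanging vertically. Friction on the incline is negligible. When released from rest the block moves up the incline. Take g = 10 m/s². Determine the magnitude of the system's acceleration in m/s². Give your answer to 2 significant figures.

For the block on the incline: the weight component along the slope is m₁g sin 31° = 7.5 × 10 × 0.5150 = 38.625 N and the normal force is N = m₁g cos 31° = 64.288 N.
Newton's second law for the block (up-slope positive): T − 38.625 = 7.5 a. For the hanging bucket (downward positive): 11 × 10 − T = 11 a.
Adding the two equations eliminates T: 71.375 = 18.5 a, so a = 3.8581 m/s².

3.9 m/s²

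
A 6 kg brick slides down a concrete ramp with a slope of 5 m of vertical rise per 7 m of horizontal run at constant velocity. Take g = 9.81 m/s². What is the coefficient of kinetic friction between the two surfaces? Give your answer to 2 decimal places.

At constant velocity the net force along the incline is zero: mg sin 35.54° = μ mg cos 35.54°.
So μ = tan 35.54° = 0.5812 / 0.8137 = 0.7143.

0.71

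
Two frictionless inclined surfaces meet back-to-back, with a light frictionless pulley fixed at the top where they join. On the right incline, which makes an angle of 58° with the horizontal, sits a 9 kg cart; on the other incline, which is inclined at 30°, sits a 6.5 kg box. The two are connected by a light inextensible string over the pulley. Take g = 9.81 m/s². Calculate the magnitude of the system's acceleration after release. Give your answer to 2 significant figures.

Resolve each weight along its own incline: the 9 kg mass has component 9 × 9.81 × sin 58° = 74.874 N down its slope, and the 6.5 kg mass has 6.5 × 9.81 × sin 30° = 31.882 N down its slope.
The 9 kg side's 74.874 N exceeds the other side's 31.882 N, so that mass slides down and the 6.5 kg mass slides up. Taking that direction as positive, Newton's second law for the whole system gives 74.874 − 31.882 = (9 + 6.5) a, so a = 42.992 / 15.5 = 2.7737 m/s².

2.8 m/s²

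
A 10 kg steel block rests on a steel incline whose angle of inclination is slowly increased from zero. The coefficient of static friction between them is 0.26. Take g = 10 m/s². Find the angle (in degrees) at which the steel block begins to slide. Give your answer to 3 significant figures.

At the threshold of sliding, static friction is at its maximum μ_s N and exactly balances the weight component along the incline: mg sin θ = μ_s mg cos θ.
Hence tan θ = μ_s = 0.26, so θ = arctan(0.26) = 14.5742°.

14.6°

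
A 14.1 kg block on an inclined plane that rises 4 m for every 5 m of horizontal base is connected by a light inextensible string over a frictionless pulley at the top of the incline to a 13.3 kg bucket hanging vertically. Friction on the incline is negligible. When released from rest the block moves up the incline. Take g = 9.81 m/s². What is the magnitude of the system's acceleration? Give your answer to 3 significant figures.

1.61 m/s²

For the block on the incline: the weight component along the slope is m₁g sin 38.66° = 14.1 × 9.81 × 0.6247 = 86.409 N and the normal force is N = m₁g cos 38.66° = 108.011 N.
Newton's second law for the block (up-slope positive): T − 86.409 = 14.1 a. For the hanging bucket (downward positive): 13.3 × 9.81 − T = 13.3 a.
Adding the two equations eliminates T: 44.064 = 27.4 a, so a = 1.6082 m/s².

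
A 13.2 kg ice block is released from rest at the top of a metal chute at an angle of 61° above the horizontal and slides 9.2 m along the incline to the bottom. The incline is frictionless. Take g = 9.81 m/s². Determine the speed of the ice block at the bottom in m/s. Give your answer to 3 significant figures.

The weight component along the incline is mg sin 61° = 113.256 N and the normal force is N = mg cos 61° = 62.779 N.
With no friction, a = g sin 61° = 8.5800 m/s².
Starting from rest over a distance of 9.2 m, v² = 2aL = 2 × 8.5800 × 9.2 = 157.8720, so v = 12.5647 m/s.

12.6 m/s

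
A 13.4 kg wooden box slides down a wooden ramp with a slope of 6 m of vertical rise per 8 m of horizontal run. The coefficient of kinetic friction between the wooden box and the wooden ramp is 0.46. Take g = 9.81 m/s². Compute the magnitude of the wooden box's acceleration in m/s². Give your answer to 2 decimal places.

2.28 m/s²

Resolving the weight along the incline: the component pulling the wooden box down the slope is mg sin 36.87° = 13.4 × 9.81 × 0.6000 = 78.872 N, and the normal force is N = mg cos 36.87° = 13.4 × 9.81 × 0.8000 = 105.163 N.
Kinetic friction acts up the slope with magnitude f = μN = 0.46 × 105.163 = 48.375 N.
Net force along the incline is 78.872 − 48.375 = 30.497 N, so a = 30.497 / 13.4 = 2.2759 m/s².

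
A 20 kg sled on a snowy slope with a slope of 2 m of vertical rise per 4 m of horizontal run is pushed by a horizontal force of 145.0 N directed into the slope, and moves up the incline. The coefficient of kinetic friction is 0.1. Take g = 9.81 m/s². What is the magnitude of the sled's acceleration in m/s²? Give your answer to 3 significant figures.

The horizontal push has components F cos 26.57° = 145.0 × 0.8944 = 129.688 N up the incline and F sin 26.57° = 145.0 × 0.4472 = 64.844 N pressing into the surface.
The normal force is therefore N = mg cos 26.57° + F sin 26.57° = 175.481 + 64.844 = 240.325 N, and kinetic friction down the slope is μN = 0.1 × 240.325 = 24.032 N.
Along the incline: F cos 26.57° − mg sin 26.57° − μN = ma, so 129.688 − 87.741 − 24.032 = 20 a, giving a = 0.8957 m/s².

0.896 m/s²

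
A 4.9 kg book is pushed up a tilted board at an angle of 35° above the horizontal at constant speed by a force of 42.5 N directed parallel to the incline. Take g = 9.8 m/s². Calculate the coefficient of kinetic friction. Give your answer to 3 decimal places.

0.380

At constant speed ΣF = 0 along the incline. The applied 42.5 N acts up the slope; the weight component mg sin 35° = 27.543 N and kinetic friction μN both act down the slope.
So 42.5 = 27.543 + μ × 39.336, giving μ = (42.5 − 27.543) / 39.336 = 0.3802.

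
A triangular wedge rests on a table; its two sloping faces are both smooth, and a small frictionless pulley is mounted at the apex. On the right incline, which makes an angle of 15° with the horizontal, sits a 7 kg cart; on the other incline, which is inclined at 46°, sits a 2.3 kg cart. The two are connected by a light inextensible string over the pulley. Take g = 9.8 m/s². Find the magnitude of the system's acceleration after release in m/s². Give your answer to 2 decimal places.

Resolve each weight along its own incline: the 7 kg mass has component 7 × 9.8 × sin 15° = 17.755 N down its slope, and the 2.3 kg mass has 2.3 × 9.8 × sin 46° = 16.214 N down its slope.
The 7 kg side's 17.755 N exceeds the other side's 16.214 N, so that mass slides down and the 2.3 kg mass slides up. Taking that direction as positive, Newton's second law for the whole system gives 17.755 − 16.214 = (7 + 2.3) a, so a = 1.541 / 9.3 = 0.1657 m/s².

0.17 m/s²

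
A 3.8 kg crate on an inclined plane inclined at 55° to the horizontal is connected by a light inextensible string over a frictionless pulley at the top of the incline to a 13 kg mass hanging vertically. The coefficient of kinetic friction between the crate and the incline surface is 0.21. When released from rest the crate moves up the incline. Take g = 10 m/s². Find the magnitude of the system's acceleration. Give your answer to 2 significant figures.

For the crate on the incline: the weight component along the slope is m₁g sin 55° = 3.8 × 10 × 0.8192 = 31.130 N and the normal force is N = m₁g cos 55° = 21.796 N.
Kinetic friction opposes the crate's motion up the incline: f = μN = 0.21 × 21.796 = 4.577 N acting down the slope.
Newton's second law for the crate (up-slope positive): T − 31.130 − 4.577 = 3.8 a. For the hanging mass (downward positive): 13 × 10 − T = 13 a.
Adding the two equations eliminates T: 94.293 = 16.8 a, so a = 5.6127 m/s².

5.6 m/s²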